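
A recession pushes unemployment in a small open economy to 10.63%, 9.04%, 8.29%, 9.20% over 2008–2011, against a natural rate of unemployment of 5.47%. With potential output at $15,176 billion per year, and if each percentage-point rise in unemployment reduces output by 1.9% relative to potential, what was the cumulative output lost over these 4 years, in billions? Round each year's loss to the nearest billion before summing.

$4,406 billion

Year 2008: gap = -1.9 × (10.63 - 5.47) = -9.804%, loss ≈ 15176 × 9.804/100 ≈ 1488.
Year 2009: gap = -1.9 × (9.04 - 5.47) = -6.783%, loss ≈ 15176 × 6.783/100 ≈ 1029.
Year 2010: gap = -1.9 × (8.29 - 5.47) = -5.358%, loss ≈ 15176 × 5.358/100 ≈ 813.
Year 2011: gap = -1.9 × (9.2 - 5.47) = -7.087%, loss ≈ 15176 × 7.087/100 ≈ 1076.
Total lost output = 1488 + 1029 + 813 + 1076 = 4406 billion.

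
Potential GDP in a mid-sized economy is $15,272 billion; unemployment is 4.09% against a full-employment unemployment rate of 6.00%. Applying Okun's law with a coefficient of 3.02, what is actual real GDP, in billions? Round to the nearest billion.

Unemployment gap = 4.09 - 6 = -1.91 points, so the output gap is -3.02 × (-1.91) = 5.7682%.
Actual GDP = 15272 × (1 + 5.7682/100) = 15272 × 1.057682 ≈ 16153 billion.

$16,153 billion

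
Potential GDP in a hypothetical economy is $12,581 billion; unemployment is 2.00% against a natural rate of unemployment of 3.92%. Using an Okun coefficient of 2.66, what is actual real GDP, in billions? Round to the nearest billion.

$13,224 billion

Unemployment gap = 2 - 3.92 = -1.92 points, so the output gap is -2.66 × (-1.92) = 5.1072%.
Actual GDP = 12581 × (1 + 5.1072/100) = 12581 × 1.051072 ≈ 13224 billion.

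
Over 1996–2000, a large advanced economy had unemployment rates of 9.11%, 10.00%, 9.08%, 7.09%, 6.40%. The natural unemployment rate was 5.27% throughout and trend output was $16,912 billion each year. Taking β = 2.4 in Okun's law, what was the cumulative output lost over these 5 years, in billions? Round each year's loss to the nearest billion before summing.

$6,223 billion

Year 1996: gap = -2.4 × (9.11 - 5.27) = -9.216%, loss ≈ 16912 × 9.216/100 ≈ 1559.
Year 1997: gap = -2.4 × (10 - 5.27) = -11.352%, loss ≈ 16912 × 11.352/100 ≈ 1920.
Year 1998: gap = -2.4 × (9.08 - 5.27) = -9.144%, loss ≈ 16912 × 9.144/100 ≈ 1546.
Year 1999: gap = -2.4 × (7.09 - 5.27) = -4.368%, loss ≈ 16912 × 4.368/100 ≈ 739.
Year 2000: gap = -2.4 × (6.4 - 5.27) = -2.712%, loss ≈ 16912 × 2.712/100 ≈ 459.
Total lost output = 1559 + 1920 + 1546 + 739 + 459 = 6223 billion.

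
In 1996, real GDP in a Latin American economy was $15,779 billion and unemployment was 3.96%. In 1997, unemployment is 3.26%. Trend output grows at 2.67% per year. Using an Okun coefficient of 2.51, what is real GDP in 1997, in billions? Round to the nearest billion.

$16,478 billion

Δu = 3.26 - 3.96 = -0.7 points.
Okun's law (growth form): g_Y = g_Y* - β × Δu = 2.67 - 2.51 × (-0.70) = 2.67 + 1.757 = 4.427%.
Real GDP in the next year = 15779 × (1 + 4.427/100) = 15779 × 1.04427 ≈ 16478 billion.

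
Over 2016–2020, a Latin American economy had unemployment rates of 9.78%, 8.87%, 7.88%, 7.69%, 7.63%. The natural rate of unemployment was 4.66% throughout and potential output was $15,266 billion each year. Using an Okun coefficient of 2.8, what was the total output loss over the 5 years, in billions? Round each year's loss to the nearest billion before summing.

$7,930 billion

Year 2016: gap = -2.8 × (9.78 - 4.66) = -14.336%, loss ≈ 15266 × 14.336/100 ≈ 2189.
Year 2017: gap = -2.8 × (8.87 - 4.66) = -11.788%, loss ≈ 15266 × 11.788/100 ≈ 1800.
Year 2018: gap = -2.8 × (7.88 - 4.66) = -9.016%, loss ≈ 15266 × 9.016/100 ≈ 1376.
Year 2019: gap = -2.8 × (7.69 - 4.66) = -8.484%, loss ≈ 15266 × 8.484/100 ≈ 1295.
Year 2020: gap = -2.8 × (7.63 - 4.66) = -8.316%, loss ≈ 15266 × 8.316/100 ≈ 1270.
Total lost output = 2189 + 1800 + 1376 + 1295 + 1270 = 7930 billion.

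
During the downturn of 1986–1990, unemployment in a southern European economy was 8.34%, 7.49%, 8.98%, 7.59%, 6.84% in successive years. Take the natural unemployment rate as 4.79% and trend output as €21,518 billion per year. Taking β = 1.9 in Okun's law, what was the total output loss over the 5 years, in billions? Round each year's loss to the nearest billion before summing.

Year 1986: gap = -1.9 × (8.34 - 4.79) = -6.745%, loss ≈ 21518 × 6.745/100 ≈ 1451.
Year 1987: gap = -1.9 × (7.49 - 4.79) = -5.13%, loss ≈ 21518 × 5.13/100 ≈ 1104.
Year 1988: gap = -1.9 × (8.98 - 4.79) = -7.961%, loss ≈ 21518 × 7.961/100 ≈ 1713.
Year 1989: gap = -1.9 × (7.59 - 4.79) = -5.32%, loss ≈ 21518 × 5.32/100 ≈ 1145.
Year 1990: gap = -1.9 × (6.84 - 4.79) = -3.895%, loss ≈ 21518 × 3.895/100 ≈ 838.
Total lost output = 1451 + 1104 + 1713 + 1145 + 838 = 6251 billion.

€6,251 billion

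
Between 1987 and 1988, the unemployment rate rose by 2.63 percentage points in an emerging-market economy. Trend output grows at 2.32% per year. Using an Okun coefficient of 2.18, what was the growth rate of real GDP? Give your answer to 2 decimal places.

-3.41%

Growth-rate Okun's law: g_Y = g_Y* - β × Δu.
g_Y = 2.32 - 2.18 × (2.63) = 2.32 - 5.7334 = -3.4134%, i.e. -3.41% to 2 d.p.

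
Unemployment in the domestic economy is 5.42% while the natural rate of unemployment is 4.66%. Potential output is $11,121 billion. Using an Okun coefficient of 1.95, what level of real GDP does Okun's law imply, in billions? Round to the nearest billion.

Unemployment gap = 5.42 - 4.66 = 0.76 points, so the output gap is -1.95 × 0.76 = -1.482%.
Actual GDP = 11121 × (1 - 1.482/100) = 11121 × 0.98518 ≈ 10956 billion.

$10,956 billion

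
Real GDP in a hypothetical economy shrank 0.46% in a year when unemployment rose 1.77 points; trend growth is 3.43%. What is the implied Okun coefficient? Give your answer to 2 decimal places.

Growth form: g_Y = g_Y* - β × Δu, so β = (g_Y* - g_Y)/Δu.
β = (3.43 + 0.46)/1.77 = 3.89/1.77 = 2.20.

β ≈ 2.20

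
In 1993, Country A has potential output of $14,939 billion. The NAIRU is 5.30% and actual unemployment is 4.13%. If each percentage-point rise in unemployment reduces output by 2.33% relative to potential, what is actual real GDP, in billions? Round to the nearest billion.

$15,346 billion

Unemployment gap = 4.13 - 5.3 = -1.17 points, so the output gap is -2.33 × (-1.17) = 2.7261%.
Actual GDP = 14939 × (1 + 2.7261/100) = 14939 × 1.027261 ≈ 15346 billion.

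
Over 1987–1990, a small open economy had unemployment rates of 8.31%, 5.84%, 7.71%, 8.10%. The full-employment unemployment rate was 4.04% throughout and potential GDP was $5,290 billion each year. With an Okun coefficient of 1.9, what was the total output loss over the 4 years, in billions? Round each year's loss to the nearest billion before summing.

Year 1987: gap = -1.9 × (8.31 - 4.04) = -8.113%, loss ≈ 5290 × 8.113/100 ≈ 429.
Year 1988: gap = -1.9 × (5.84 - 4.04) = -3.42%, loss ≈ 5290 × 3.42/100 ≈ 181.
Year 1989: gap = -1.9 × (7.71 - 4.04) = -6.973%, loss ≈ 5290 × 6.973/100 ≈ 369.
Year 1990: gap = -1.9 × (8.1 - 4.04) = -7.714%, loss ≈ 5290 × 7.714/100 ≈ 408.
Total lost output = 429 + 181 + 369 + 408 = 1387 billion.

$1,387 billion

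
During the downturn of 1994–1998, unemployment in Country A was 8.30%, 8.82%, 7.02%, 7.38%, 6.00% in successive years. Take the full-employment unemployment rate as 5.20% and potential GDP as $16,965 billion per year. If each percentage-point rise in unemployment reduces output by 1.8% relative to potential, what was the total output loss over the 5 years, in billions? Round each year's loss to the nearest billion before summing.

$3,518 billion

Year 1994: gap = -1.8 × (8.3 - 5.2) = -5.58%, loss ≈ 16965 × 5.58/100 ≈ 947.
Year 1995: gap = -1.8 × (8.82 - 5.2) = -6.516%, loss ≈ 16965 × 6.516/100 ≈ 1105.
Year 1996: gap = -1.8 × (7.02 - 5.2) = -3.276%, loss ≈ 16965 × 3.276/100 ≈ 556.
Year 1997: gap = -1.8 × (7.38 - 5.2) = -3.924%, loss ≈ 16965 × 3.924/100 ≈ 666.
Year 1998: gap = -1.8 × (6 - 5.2) = -1.44%, loss ≈ 16965 × 1.44/100 ≈ 244.
Total lost output = 947 + 1105 + 556 + 666 + 244 = 3518 billion.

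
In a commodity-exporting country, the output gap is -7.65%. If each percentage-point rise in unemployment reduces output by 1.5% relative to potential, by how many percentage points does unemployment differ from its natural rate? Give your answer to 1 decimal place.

5.1 percentage points

Okun's law: output gap = -β × (u - u*), so u - u* = -(output gap)/β.
u - u* = -(-7.65)/1.5 = 5.1 percentage points.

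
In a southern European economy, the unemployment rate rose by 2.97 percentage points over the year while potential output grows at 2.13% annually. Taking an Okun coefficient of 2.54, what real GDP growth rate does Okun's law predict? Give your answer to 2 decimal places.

-5.41%

Growth-rate Okun's law: g_Y = g_Y* - β × Δu.
g_Y = 2.13 - 2.54 × (2.97) = 2.13 - 7.5438 = -5.4138%, i.e. -5.41% to 2 d.p.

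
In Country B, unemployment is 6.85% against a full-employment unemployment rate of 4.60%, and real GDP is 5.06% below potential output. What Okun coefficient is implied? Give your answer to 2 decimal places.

β ≈ 2.25

Okun's law: output gap = -β × (u - u*).
-5.06 = -β × (6.85 - 4.6) = -β × 2.25, so β = 5.06/2.25 = 2.25.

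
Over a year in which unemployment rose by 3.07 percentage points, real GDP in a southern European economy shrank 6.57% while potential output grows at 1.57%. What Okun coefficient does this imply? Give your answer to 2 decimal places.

Growth form: g_Y = g_Y* - β × Δu, so β = (g_Y* - g_Y)/Δu.
β = (1.57 + 6.57)/3.07 = 8.14/3.07 = 2.65.

β ≈ 2.65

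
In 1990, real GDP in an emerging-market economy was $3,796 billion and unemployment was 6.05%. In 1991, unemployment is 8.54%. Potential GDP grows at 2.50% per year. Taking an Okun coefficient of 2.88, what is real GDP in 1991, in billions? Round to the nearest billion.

Δu = 8.54 - 6.05 = 2.49 points.
Okun's law (growth form): g_Y = g_Y* - β × Δu = 2.50 - 2.88 × (2.49) = 2.5 - 7.1712 = -4.6712%.
Real GDP in the next year = 3796 × (1 - 4.6712/100) = 3796 × 0.953288 ≈ 3619 billion.

$3,619 billion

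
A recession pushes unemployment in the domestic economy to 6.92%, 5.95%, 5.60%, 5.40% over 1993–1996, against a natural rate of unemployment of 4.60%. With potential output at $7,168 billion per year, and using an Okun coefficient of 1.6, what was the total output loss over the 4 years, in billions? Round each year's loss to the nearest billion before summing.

Year 1993: gap = -1.6 × (6.92 - 4.6) = -3.712%, loss ≈ 7168 × 3.712/100 ≈ 266.
Year 1994: gap = -1.6 × (5.95 - 4.6) = -2.16%, loss ≈ 7168 × 2.16/100 ≈ 155.
Year 1995: gap = -1.6 × (5.6 - 4.6) = -1.6%, loss ≈ 7168 × 1.6/100 ≈ 115.
Year 1996: gap = -1.6 × (5.4 - 4.6) = -1.28%, loss ≈ 7168 × 1.28/100 ≈ 92.
Total lost output = 266 + 155 + 115 + 92 = 628 billion.

$628 billion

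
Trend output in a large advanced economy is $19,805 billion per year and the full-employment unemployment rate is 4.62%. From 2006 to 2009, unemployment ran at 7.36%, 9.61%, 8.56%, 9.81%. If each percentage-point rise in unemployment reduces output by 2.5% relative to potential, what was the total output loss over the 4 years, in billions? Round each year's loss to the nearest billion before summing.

Year 2006: gap = -2.5 × (7.36 - 4.62) = -6.85%, loss ≈ 19805 × 6.85/100 ≈ 1357.
Year 2007: gap = -2.5 × (9.61 - 4.62) = -12.475%, loss ≈ 19805 × 12.475/100 ≈ 2471.
Year 2008: gap = -2.5 × (8.56 - 4.62) = -9.85%, loss ≈ 19805 × 9.85/100 ≈ 1951.
Year 2009: gap = -2.5 × (9.81 - 4.62) = -12.975%, loss ≈ 19805 × 12.975/100 ≈ 2570.
Total lost output = 1357 + 2471 + 1951 + 2570 = 8349 billion.

$8,349 billion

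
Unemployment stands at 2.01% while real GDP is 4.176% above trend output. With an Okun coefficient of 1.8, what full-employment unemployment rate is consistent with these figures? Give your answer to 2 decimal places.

4.33%

From Okun's law, u - u* = -(output gap)/β = -(4.176)/1.8 = -2.32 points.
So u* = 2.01 + 2.32 = 4.33%.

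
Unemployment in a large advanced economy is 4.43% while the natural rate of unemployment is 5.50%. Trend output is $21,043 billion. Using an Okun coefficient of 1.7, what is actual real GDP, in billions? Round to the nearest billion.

Unemployment gap = 4.43 - 5.5 = -1.07 points, so the output gap is -1.7 × (-1.07) = 1.819%.
Actual GDP = 21043 × (1 + 1.819/100) = 21043 × 1.01819 ≈ 21426 billion.

$21,426 billion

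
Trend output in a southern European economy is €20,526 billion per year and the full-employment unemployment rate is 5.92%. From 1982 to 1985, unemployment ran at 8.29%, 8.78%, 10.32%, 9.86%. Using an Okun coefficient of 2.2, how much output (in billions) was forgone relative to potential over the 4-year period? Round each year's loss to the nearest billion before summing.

Year 1982: gap = -2.2 × (8.29 - 5.92) = -5.214%, loss ≈ 20526 × 5.214/100 ≈ 1070.
Year 1983: gap = -2.2 × (8.78 - 5.92) = -6.292%, loss ≈ 20526 × 6.292/100 ≈ 1291.
Year 1984: gap = -2.2 × (10.32 - 5.92) = -9.68%, loss ≈ 20526 × 9.68/100 ≈ 1987.
Year 1985: gap = -2.2 × (9.86 - 5.92) = -8.668%, loss ≈ 20526 × 8.668/100 ≈ 1779.
Total lost output = 1070 + 1291 + 1987 + 1779 = 6127 billion.

€6,127 billion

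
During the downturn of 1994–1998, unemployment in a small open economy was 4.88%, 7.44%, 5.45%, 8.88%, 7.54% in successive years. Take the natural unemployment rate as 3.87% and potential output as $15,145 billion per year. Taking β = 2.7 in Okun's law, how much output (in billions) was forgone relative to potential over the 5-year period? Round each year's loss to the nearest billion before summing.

Year 1994: gap = -2.7 × (4.88 - 3.87) = -2.727%, loss ≈ 15145 × 2.727/100 ≈ 413.
Year 1995: gap = -2.7 × (7.44 - 3.87) = -9.639%, loss ≈ 15145 × 9.639/100 ≈ 1460.
Year 1996: gap = -2.7 × (5.45 - 3.87) = -4.266%, loss ≈ 15145 × 4.266/100 ≈ 646.
Year 1997: gap = -2.7 × (8.88 - 3.87) = -13.527%, loss ≈ 15145 × 13.527/100 ≈ 2049.
Year 1998: gap = -2.7 × (7.54 - 3.87) = -9.909%, loss ≈ 15145 × 9.909/100 ≈ 1501.
Total lost output = 413 + 1460 + 646 + 2049 + 1501 = 6069 billion.

$6,069 billion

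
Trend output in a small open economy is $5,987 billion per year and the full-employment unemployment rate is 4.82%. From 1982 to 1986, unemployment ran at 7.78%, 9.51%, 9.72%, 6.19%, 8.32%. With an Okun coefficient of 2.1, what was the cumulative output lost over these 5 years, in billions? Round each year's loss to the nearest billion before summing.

$2,190 billion

Year 1982: gap = -2.1 × (7.78 - 4.82) = -6.216%, loss ≈ 5987 × 6.216/100 ≈ 372.
Year 1983: gap = -2.1 × (9.51 - 4.82) = -9.849%, loss ≈ 5987 × 9.849/100 ≈ 590.
Year 1984: gap = -2.1 × (9.72 - 4.82) = -10.29%, loss ≈ 5987 × 10.29/100 ≈ 616.
Year 1985: gap = -2.1 × (6.19 - 4.82) = -2.877%, loss ≈ 5987 × 2.877/100 ≈ 172.
Year 1986: gap = -2.1 × (8.32 - 4.82) = -7.35%, loss ≈ 5987 × 7.35/100 ≈ 440.
Total lost output = 372 + 590 + 616 + 172 + 440 = 2190 billion.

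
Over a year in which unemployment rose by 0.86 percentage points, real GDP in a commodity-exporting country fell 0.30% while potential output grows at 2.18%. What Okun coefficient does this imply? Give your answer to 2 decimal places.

Growth form: g_Y = g_Y* - β × Δu, so β = (g_Y* - g_Y)/Δu.
β = (2.18 + 0.3)/0.86 = 2.48/0.86 = 2.88.

β ≈ 2.88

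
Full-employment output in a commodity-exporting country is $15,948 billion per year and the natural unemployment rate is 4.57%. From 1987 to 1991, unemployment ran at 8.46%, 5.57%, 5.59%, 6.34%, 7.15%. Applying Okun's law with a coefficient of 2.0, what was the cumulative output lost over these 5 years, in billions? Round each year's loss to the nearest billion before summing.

Year 1987: gap = -2.0 × (8.46 - 4.57) = -7.78%, loss ≈ 15948 × 7.78/100 ≈ 1241.
Year 1988: gap = -2.0 × (5.57 - 4.57) = -2%, loss ≈ 15948 × 2/100 ≈ 319.
Year 1989: gap = -2.0 × (5.59 - 4.57) = -2.04%, loss ≈ 15948 × 2.04/100 ≈ 325.
Year 1990: gap = -2.0 × (6.34 - 4.57) = -3.54%, loss ≈ 15948 × 3.54/100 ≈ 565.
Year 1991: gap = -2.0 × (7.15 - 4.57) = -5.16%, loss ≈ 15948 × 5.16/100 ≈ 823.
Total lost output = 1241 + 319 + 325 + 565 + 823 = 3273 billion.

$3,273 billion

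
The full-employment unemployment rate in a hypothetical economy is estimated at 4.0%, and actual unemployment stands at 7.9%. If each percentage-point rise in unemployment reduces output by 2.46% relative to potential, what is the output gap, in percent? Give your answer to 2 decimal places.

-9.59%

The unemployment gap is 7.9 - 4 = 3.9 percentage points.
Okun's law gives an output gap of -2.46 × 3.9 = -9.594%, i.e. 9.59% below potential.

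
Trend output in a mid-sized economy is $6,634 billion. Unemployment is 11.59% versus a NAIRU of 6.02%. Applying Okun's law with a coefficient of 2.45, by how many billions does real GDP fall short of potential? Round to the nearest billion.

Output gap = -2.45 × (11.59 - 6.02) = -2.45 × 5.57 = -13.6465%.
Actual GDP ≈ 6634 × 0.863535 ≈ 5729 billion, so the shortfall is 6634 - 5729 = 905 billion.

$905 billion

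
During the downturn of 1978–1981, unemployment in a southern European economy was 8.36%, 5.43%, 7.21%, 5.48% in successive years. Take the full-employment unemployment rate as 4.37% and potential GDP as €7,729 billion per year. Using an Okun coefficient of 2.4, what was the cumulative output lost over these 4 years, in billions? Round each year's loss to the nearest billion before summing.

Year 1978: gap = -2.4 × (8.36 - 4.37) = -9.576%, loss ≈ 7729 × 9.576/100 ≈ 740.
Year 1979: gap = -2.4 × (5.43 - 4.37) = -2.544%, loss ≈ 7729 × 2.544/100 ≈ 197.
Year 1980: gap = -2.4 × (7.21 - 4.37) = -6.816%, loss ≈ 7729 × 6.816/100 ≈ 527.
Year 1981: gap = -2.4 × (5.48 - 4.37) = -2.664%, loss ≈ 7729 × 2.664/100 ≈ 206.
Total lost output = 740 + 197 + 527 + 206 = 1670 billion.

€1,670 billion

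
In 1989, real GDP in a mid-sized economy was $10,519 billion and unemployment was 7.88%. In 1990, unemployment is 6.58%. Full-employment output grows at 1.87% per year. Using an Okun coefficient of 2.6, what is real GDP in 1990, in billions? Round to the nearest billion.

$11,071 billion

Δu = 6.58 - 7.88 = -1.3 points.
Okun's law (growth form): g_Y = g_Y* - β × Δu = 1.87 - 2.6 × (-1.30) = 1.87 + 3.38 = 5.25%.
Real GDP in the next year = 10519 × (1 + 5.25/100) = 10519 × 1.0525 ≈ 11071 billion.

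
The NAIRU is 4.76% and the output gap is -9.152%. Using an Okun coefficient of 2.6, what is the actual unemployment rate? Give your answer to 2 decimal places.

8.28%

From Okun's law, u - u* = -(output gap)/β = -(-9.152)/2.6 = 3.52 points.
So u = 4.76 + 3.52 = 8.28%.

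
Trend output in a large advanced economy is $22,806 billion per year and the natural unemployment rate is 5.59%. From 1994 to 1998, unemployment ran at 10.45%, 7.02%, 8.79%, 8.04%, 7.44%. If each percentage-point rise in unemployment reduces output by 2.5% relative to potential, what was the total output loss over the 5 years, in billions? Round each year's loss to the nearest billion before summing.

Year 1994: gap = -2.5 × (10.45 - 5.59) = -12.15%, loss ≈ 22806 × 12.15/100 ≈ 2771.
Year 1995: gap = -2.5 × (7.02 - 5.59) = -3.575%, loss ≈ 22806 × 3.575/100 ≈ 815.
Year 1996: gap = -2.5 × (8.79 - 5.59) = -8%, loss ≈ 22806 × 8/100 ≈ 1824.
Year 1997: gap = -2.5 × (8.04 - 5.59) = -6.125%, loss ≈ 22806 × 6.125/100 ≈ 1397.
Year 1998: gap = -2.5 × (7.44 - 5.59) = -4.625%, loss ≈ 22806 × 4.625/100 ≈ 1055.
Total lost output = 2771 + 815 + 1824 + 1397 + 1055 = 7862 billion.

$7,862 billion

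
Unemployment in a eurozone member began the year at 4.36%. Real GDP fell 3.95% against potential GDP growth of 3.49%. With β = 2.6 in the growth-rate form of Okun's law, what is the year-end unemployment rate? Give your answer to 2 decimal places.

7.22%

Growth-rate Okun's law: g_Y = g_Y* - β × Δu, so Δu = (g_Y* - g_Y)/β.
Δu = (3.49 + 3.95)/2.6 = 7.44/2.6 = 2.86 percentage points.
Year-end unemployment = 4.36 + 2.86 = 7.22%.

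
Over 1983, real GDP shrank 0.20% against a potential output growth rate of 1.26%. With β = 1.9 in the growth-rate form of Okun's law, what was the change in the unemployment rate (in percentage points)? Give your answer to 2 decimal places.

0.77 percentage points

Growth-rate Okun's law: g_Y = g_Y* - β × Δu, so Δu = (g_Y* - g_Y)/β.
Δu = (1.26 + 0.2)/1.9 = 1.46/1.9 = 0.77 percentage points.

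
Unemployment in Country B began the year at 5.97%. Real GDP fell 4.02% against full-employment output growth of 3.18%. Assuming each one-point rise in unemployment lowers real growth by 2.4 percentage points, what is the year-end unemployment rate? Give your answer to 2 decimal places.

Growth-rate Okun's law: g_Y = g_Y* - β × Δu, so Δu = (g_Y* - g_Y)/β.
Δu = (3.18 + 4.02)/2.4 = 7.2/2.4 = 3.00 percentage points.
Year-end unemployment = 5.97 + 3 = 8.97%.

8.97%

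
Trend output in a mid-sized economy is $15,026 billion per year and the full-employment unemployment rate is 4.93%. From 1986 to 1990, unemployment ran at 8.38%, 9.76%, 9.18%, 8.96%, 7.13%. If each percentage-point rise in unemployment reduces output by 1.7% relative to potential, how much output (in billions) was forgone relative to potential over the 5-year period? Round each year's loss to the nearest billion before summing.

Year 1986: gap = -1.7 × (8.38 - 4.93) = -5.865%, loss ≈ 15026 × 5.865/100 ≈ 881.
Year 1987: gap = -1.7 × (9.76 - 4.93) = -8.211%, loss ≈ 15026 × 8.211/100 ≈ 1234.
Year 1988: gap = -1.7 × (9.18 - 4.93) = -7.225%, loss ≈ 15026 × 7.225/100 ≈ 1086.
Year 1989: gap = -1.7 × (8.96 - 4.93) = -6.851%, loss ≈ 15026 × 6.851/100 ≈ 1029.
Year 1990: gap = -1.7 × (7.13 - 4.93) = -3.74%, loss ≈ 15026 × 3.74/100 ≈ 562.
Total lost output = 881 + 1234 + 1086 + 1029 + 562 = 4792 billion.

$4,792 billion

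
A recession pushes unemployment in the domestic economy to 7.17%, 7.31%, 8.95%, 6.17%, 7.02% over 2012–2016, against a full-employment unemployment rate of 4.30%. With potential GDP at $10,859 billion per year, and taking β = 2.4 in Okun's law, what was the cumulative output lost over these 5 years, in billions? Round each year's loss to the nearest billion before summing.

Year 2012: gap = -2.4 × (7.17 - 4.3) = -6.888%, loss ≈ 10859 × 6.888/100 ≈ 748.
Year 2013: gap = -2.4 × (7.31 - 4.3) = -7.224%, loss ≈ 10859 × 7.224/100 ≈ 784.
Year 2014: gap = -2.4 × (8.95 - 4.3) = -11.16%, loss ≈ 10859 × 11.16/100 ≈ 1212.
Year 2015: gap = -2.4 × (6.17 - 4.3) = -4.488%, loss ≈ 10859 × 4.488/100 ≈ 487.
Year 2016: gap = -2.4 × (7.02 - 4.3) = -6.528%, loss ≈ 10859 × 6.528/100 ≈ 709.
Total lost output = 748 + 784 + 1212 + 487 + 709 = 3940 billion.

$3,940 billion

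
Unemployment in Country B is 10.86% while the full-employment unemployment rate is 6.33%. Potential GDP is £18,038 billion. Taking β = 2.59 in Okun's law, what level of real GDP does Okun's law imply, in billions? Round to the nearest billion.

Unemployment gap = 10.86 - 6.33 = 4.53 points, so the output gap is -2.59 × 4.53 = -11.7327%.
Actual GDP = 18038 × (1 - 11.7327/100) = 18038 × 0.882673 ≈ 15922 billion.

£15,922 billion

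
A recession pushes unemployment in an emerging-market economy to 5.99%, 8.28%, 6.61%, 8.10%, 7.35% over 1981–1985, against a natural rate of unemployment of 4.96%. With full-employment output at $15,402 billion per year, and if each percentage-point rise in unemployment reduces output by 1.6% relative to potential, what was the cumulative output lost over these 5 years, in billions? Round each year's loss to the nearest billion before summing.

$2,842 billion

Year 1981: gap = -1.6 × (5.99 - 4.96) = -1.648%, loss ≈ 15402 × 1.648/100 ≈ 254.
Year 1982: gap = -1.6 × (8.28 - 4.96) = -5.312%, loss ≈ 15402 × 5.312/100 ≈ 818.
Year 1983: gap = -1.6 × (6.61 - 4.96) = -2.64%, loss ≈ 15402 × 2.64/100 ≈ 407.
Year 1984: gap = -1.6 × (8.1 - 4.96) = -5.024%, loss ≈ 15402 × 5.024/100 ≈ 774.
Year 1985: gap = -1.6 × (7.35 - 4.96) = -3.824%, loss ≈ 15402 × 3.824/100 ≈ 589.
Total lost output = 254 + 818 + 407 + 774 + 589 = 2842 billion.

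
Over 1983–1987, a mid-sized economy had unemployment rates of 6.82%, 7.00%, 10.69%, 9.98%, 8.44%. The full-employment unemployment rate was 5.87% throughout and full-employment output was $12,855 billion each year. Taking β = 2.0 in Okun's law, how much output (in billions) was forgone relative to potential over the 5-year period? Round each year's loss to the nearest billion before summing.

$3,492 billion

Year 1983: gap = -2.0 × (6.82 - 5.87) = -1.9%, loss ≈ 12855 × 1.9/100 ≈ 244.
Year 1984: gap = -2.0 × (7 - 5.87) = -2.26%, loss ≈ 12855 × 2.26/100 ≈ 291.
Year 1985: gap = -2.0 × (10.69 - 5.87) = -9.64%, loss ≈ 12855 × 9.64/100 ≈ 1239.
Year 1986: gap = -2.0 × (9.98 - 5.87) = -8.22%, loss ≈ 12855 × 8.22/100 ≈ 1057.
Year 1987: gap = -2.0 × (8.44 - 5.87) = -5.14%, loss ≈ 12855 × 5.14/100 ≈ 661.
Total lost output = 244 + 291 + 1239 + 1057 + 661 = 3492 billion.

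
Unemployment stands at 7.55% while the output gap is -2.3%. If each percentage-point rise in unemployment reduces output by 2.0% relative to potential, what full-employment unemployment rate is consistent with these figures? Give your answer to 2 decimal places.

6.40%

From Okun's law, u - u* = -(output gap)/β = -(-2.3)/2.0 = 1.15 points.
So u* = 7.55 - 1.15 = 6.40%.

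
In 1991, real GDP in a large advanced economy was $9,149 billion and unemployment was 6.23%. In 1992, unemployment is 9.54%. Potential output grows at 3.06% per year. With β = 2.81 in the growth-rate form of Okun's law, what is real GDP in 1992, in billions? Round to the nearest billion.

Δu = 9.54 - 6.23 = 3.31 points.
Okun's law (growth form): g_Y = g_Y* - β × Δu = 3.06 - 2.81 × (3.31) = 3.06 - 9.3011 = -6.2411%.
Real GDP in the next year = 9149 × (1 - 6.2411/100) = 9149 × 0.937589 ≈ 8578 billion.

$8,578 billion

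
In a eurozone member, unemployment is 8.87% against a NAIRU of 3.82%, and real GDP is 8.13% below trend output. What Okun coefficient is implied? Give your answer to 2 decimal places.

Okun's law: output gap = -β × (u - u*).
-8.13 = -β × (8.87 - 3.82) = -β × 5.05, so β = 8.13/5.05 = 1.61.

β ≈ 1.61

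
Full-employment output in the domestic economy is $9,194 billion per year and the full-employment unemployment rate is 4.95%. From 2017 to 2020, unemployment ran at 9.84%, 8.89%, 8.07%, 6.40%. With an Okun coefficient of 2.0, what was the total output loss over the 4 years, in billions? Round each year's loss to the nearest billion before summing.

$2,464 billion

Year 2017: gap = -2.0 × (9.84 - 4.95) = -9.78%, loss ≈ 9194 × 9.78/100 ≈ 899.
Year 2018: gap = -2.0 × (8.89 - 4.95) = -7.88%, loss ≈ 9194 × 7.88/100 ≈ 724.
Year 2019: gap = -2.0 × (8.07 - 4.95) = -6.24%, loss ≈ 9194 × 6.24/100 ≈ 574.
Year 2020: gap = -2.0 × (6.4 - 4.95) = -2.9%, loss ≈ 9194 × 2.9/100 ≈ 267.
Total lost output = 899 + 724 + 574 + 267 = 2464 billion.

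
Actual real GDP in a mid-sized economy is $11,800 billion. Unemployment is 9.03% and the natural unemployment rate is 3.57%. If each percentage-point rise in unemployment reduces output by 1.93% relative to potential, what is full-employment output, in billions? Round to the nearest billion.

Unemployment gap = 9.03 - 3.57 = 5.46 points, so output gap = -1.93 × 5.46 = -10.5378%.
Since Y = Y* × (1 + gap/100), Y* = 11800/0.894622 ≈ 13190 billion.

$13,190 billion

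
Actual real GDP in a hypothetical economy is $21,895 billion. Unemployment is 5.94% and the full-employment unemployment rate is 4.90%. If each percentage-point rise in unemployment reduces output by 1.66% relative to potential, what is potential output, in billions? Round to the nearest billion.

Unemployment gap = 5.94 - 4.9 = 1.04 points, so output gap = -1.66 × 1.04 = -1.7264%.
Since Y = Y* × (1 + gap/100), Y* = 21895/0.982736 ≈ 22280 billion.

$22,280 billion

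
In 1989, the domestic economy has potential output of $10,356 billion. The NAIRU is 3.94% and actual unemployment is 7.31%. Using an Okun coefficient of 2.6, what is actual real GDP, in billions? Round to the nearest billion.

$9,449 billion

Unemployment gap = 7.31 - 3.94 = 3.37 points, so the output gap is -2.6 × 3.37 = -8.762%.
Actual GDP = 10356 × (1 - 8.762/100) = 10356 × 0.91238 ≈ 9449 billion.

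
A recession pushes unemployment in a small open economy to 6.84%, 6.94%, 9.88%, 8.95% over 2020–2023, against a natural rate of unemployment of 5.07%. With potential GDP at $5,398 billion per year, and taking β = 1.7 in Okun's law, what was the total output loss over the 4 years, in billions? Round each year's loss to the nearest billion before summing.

$1,131 billion

Year 2020: gap = -1.7 × (6.84 - 5.07) = -3.009%, loss ≈ 5398 × 3.009/100 ≈ 162.
Year 2021: gap = -1.7 × (6.94 - 5.07) = -3.179%, loss ≈ 5398 × 3.179/100 ≈ 172.
Year 2022: gap = -1.7 × (9.88 - 5.07) = -8.177%, loss ≈ 5398 × 8.177/100 ≈ 441.
Year 2023: gap = -1.7 × (8.95 - 5.07) = -6.596%, loss ≈ 5398 × 6.596/100 ≈ 356.
Total lost output = 162 + 172 + 441 + 356 = 1131 billion.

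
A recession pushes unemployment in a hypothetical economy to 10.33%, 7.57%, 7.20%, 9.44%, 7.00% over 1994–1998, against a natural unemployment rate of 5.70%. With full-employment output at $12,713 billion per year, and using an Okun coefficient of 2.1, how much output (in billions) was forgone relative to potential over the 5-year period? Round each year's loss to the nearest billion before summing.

Year 1994: gap = -2.1 × (10.33 - 5.7) = -9.723%, loss ≈ 12713 × 9.723/100 ≈ 1236.
Year 1995: gap = -2.1 × (7.57 - 5.7) = -3.927%, loss ≈ 12713 × 3.927/100 ≈ 499.
Year 1996: gap = -2.1 × (7.2 - 5.7) = -3.15%, loss ≈ 12713 × 3.15/100 ≈ 400.
Year 1997: gap = -2.1 × (9.44 - 5.7) = -7.854%, loss ≈ 12713 × 7.854/100 ≈ 998.
Year 1998: gap = -2.1 × (7 - 5.7) = -2.73%, loss ≈ 12713 × 2.73/100 ≈ 347.
Total lost output = 1236 + 499 + 400 + 998 + 347 = 3480 billion.

$3,480 billion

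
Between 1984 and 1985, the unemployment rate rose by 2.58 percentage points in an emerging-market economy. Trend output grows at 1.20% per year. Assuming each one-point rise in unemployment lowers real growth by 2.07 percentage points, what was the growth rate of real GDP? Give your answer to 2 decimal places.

-4.14%

Growth-rate Okun's law: g_Y = g_Y* - β × Δu.
g_Y = 1.20 - 2.07 × (2.58) = 1.2 - 5.3406 = -4.1406%, i.e. -4.14% to 2 d.p.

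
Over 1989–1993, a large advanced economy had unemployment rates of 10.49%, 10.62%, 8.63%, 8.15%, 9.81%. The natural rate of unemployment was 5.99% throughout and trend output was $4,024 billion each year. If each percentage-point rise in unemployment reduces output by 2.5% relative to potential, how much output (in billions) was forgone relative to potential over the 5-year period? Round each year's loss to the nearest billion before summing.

Year 1989: gap = -2.5 × (10.49 - 5.99) = -11.25%, loss ≈ 4024 × 11.25/100 ≈ 453.
Year 1990: gap = -2.5 × (10.62 - 5.99) = -11.575%, loss ≈ 4024 × 11.575/100 ≈ 466.
Year 1991: gap = -2.5 × (8.63 - 5.99) = -6.6%, loss ≈ 4024 × 6.6/100 ≈ 266.
Year 1992: gap = -2.5 × (8.15 - 5.99) = -5.4%, loss ≈ 4024 × 5.4/100 ≈ 217.
Year 1993: gap = -2.5 × (9.81 - 5.99) = -9.55%, loss ≈ 4024 × 9.55/100 ≈ 384.
Total lost output = 453 + 466 + 266 + 217 + 384 = 1786 billion.

$1,786 billion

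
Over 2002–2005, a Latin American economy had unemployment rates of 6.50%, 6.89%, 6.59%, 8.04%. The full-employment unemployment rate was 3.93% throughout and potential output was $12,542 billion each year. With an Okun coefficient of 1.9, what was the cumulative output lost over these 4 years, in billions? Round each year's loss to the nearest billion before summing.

$2,930 billion

Year 2002: gap = -1.9 × (6.5 - 3.93) = -4.883%, loss ≈ 12542 × 4.883/100 ≈ 612.
Year 2003: gap = -1.9 × (6.89 - 3.93) = -5.624%, loss ≈ 12542 × 5.624/100 ≈ 705.
Year 2004: gap = -1.9 × (6.59 - 3.93) = -5.054%, loss ≈ 12542 × 5.054/100 ≈ 634.
Year 2005: gap = -1.9 × (8.04 - 3.93) = -7.809%, loss ≈ 12542 × 7.809/100 ≈ 979.
Total lost output = 612 + 705 + 634 + 979 = 2930 billion.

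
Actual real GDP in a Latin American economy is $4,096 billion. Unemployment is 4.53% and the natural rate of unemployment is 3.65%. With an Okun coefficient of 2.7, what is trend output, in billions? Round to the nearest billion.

Unemployment gap = 4.53 - 3.65 = 0.88 points, so output gap = -2.7 × 0.88 = -2.376%.
Since Y = Y* × (1 + gap/100), Y* = 4096/0.97624 ≈ 4196 billion.

$4,196 billion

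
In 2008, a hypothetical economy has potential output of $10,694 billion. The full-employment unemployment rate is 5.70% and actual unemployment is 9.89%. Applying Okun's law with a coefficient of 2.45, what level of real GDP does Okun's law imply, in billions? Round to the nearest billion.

$9,596 billion

Unemployment gap = 9.89 - 5.7 = 4.19 points, so the output gap is -2.45 × 4.19 = -10.2655%.
Actual GDP = 10694 × (1 - 10.2655/100) = 10694 × 0.897345 ≈ 9596 billion.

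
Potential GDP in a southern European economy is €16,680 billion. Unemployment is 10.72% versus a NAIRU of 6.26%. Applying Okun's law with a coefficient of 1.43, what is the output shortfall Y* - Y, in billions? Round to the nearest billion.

Output gap = -1.43 × (10.72 - 6.26) = -1.43 × 4.46 = -6.3778%.
Actual GDP ≈ 16680 × 0.936222 ≈ 15616 billion, so the shortfall is 16680 - 15616 = 1064 billion.

€1,064 billion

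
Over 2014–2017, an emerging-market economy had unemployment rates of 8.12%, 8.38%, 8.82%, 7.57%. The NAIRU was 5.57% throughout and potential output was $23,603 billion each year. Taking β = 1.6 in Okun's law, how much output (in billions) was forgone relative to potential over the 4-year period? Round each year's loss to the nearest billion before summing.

Year 2014: gap = -1.6 × (8.12 - 5.57) = -4.08%, loss ≈ 23603 × 4.08/100 ≈ 963.
Year 2015: gap = -1.6 × (8.38 - 5.57) = -4.496%, loss ≈ 23603 × 4.496/100 ≈ 1061.
Year 2016: gap = -1.6 × (8.82 - 5.57) = -5.2%, loss ≈ 23603 × 5.2/100 ≈ 1227.
Year 2017: gap = -1.6 × (7.57 - 5.57) = -3.2%, loss ≈ 23603 × 3.2/100 ≈ 755.
Total lost output = 963 + 1061 + 1227 + 755 = 4006 billion.

$4,006 billion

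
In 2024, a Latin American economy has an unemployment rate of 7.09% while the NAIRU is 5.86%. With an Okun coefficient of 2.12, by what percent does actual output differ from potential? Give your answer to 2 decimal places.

-2.61%

The unemployment gap is 7.09 - 5.86 = 1.23 percentage points.
Okun's law gives an output gap of -2.12 × 1.23 = -2.6076%, i.e. 2.61% below potential.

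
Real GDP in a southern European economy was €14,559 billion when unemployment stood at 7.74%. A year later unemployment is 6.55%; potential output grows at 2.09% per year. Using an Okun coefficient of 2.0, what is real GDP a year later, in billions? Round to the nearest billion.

Δu = 6.55 - 7.74 = -1.19 points.
Okun's law (growth form): g_Y = g_Y* - β × Δu = 2.09 - 2.0 × (-1.19) = 2.09 + 2.38 = 4.47%.
Real GDP in the next year = 14559 × (1 + 4.47/100) = 14559 × 1.0447 ≈ 15210 billion.

€15,210 billion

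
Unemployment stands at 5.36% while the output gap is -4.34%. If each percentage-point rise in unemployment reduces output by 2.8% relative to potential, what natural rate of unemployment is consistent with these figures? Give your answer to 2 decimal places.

3.81%

From Okun's law, u - u* = -(output gap)/β = -(-4.34)/2.8 = 1.55 points.
So u* = 5.36 - 1.55 = 3.81%.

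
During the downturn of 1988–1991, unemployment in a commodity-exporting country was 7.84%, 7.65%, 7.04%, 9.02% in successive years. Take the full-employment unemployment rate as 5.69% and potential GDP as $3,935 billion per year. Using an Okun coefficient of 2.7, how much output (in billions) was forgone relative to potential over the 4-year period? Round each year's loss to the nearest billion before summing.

Year 1988: gap = -2.7 × (7.84 - 5.69) = -5.805%, loss ≈ 3935 × 5.805/100 ≈ 228.
Year 1989: gap = -2.7 × (7.65 - 5.69) = -5.292%, loss ≈ 3935 × 5.292/100 ≈ 208.
Year 1990: gap = -2.7 × (7.04 - 5.69) = -3.645%, loss ≈ 3935 × 3.645/100 ≈ 143.
Year 1991: gap = -2.7 × (9.02 - 5.69) = -8.991%, loss ≈ 3935 × 8.991/100 ≈ 354.
Total lost output = 228 + 208 + 143 + 354 = 933 billion.

$933 billion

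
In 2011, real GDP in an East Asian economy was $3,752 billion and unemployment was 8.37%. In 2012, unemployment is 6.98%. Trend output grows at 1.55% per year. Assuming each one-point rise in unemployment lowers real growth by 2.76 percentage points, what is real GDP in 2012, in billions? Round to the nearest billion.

Δu = 6.98 - 8.37 = -1.39 points.
Okun's law (growth form): g_Y = g_Y* - β × Δu = 1.55 - 2.76 × (-1.39) = 1.55 + 3.8364 = 5.3864%.
Real GDP in the next year = 3752 × (1 + 5.3864/100) = 3752 × 1.053864 ≈ 3954 billion.

$3,954 billion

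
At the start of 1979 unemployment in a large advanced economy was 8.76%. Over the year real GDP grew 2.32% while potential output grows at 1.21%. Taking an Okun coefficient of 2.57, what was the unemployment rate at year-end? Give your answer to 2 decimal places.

Growth-rate Okun's law: g_Y = g_Y* - β × Δu, so Δu = (g_Y* - g_Y)/β.
Δu = (1.21 - 2.32)/2.57 = -1.11/2.57 = -0.43 percentage points.
Year-end unemployment = 8.76 - 0.43 = 8.33%.

8.33%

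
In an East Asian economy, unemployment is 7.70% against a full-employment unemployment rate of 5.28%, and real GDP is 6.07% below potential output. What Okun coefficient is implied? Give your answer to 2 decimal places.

Okun's law: output gap = -β × (u - u*).
-6.07 = -β × (7.7 - 5.28) = -β × 2.42, so β = 6.07/2.42 = 2.51.

β ≈ 2.51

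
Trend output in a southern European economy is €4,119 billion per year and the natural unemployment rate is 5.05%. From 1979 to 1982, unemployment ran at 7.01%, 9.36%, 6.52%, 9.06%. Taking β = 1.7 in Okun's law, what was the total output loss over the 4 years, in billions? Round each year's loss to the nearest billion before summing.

€823 billion

Year 1979: gap = -1.7 × (7.01 - 5.05) = -3.332%, loss ≈ 4119 × 3.332/100 ≈ 137.
Year 1980: gap = -1.7 × (9.36 - 5.05) = -7.327%, loss ≈ 4119 × 7.327/100 ≈ 302.
Year 1981: gap = -1.7 × (6.52 - 5.05) = -2.499%, loss ≈ 4119 × 2.499/100 ≈ 103.
Year 1982: gap = -1.7 × (9.06 - 5.05) = -6.817%, loss ≈ 4119 × 6.817/100 ≈ 281.
Total lost output = 137 + 302 + 103 + 281 = 823 billion.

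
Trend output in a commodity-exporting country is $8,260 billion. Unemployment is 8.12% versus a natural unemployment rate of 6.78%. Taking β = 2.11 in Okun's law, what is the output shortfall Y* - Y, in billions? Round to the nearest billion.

Output gap = -2.11 × (8.12 - 6.78) = -2.11 × 1.34 = -2.8274%.
Actual GDP ≈ 8260 × 0.971726 ≈ 8026 billion, so the shortfall is 8260 - 8026 = 234 billion.

$234 billion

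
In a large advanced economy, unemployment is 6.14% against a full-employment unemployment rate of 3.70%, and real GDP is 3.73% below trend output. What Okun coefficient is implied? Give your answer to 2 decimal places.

Okun's law: output gap = -β × (u - u*).
-3.73 = -β × (6.14 - 3.7) = -β × 2.44, so β = 3.73/2.44 = 1.53.

β ≈ 1.53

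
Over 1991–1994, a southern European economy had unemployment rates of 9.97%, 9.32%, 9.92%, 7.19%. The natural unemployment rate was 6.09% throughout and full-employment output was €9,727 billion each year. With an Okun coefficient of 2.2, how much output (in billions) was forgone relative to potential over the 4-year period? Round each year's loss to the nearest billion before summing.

€2,576 billion

Year 1991: gap = -2.2 × (9.97 - 6.09) = -8.536%, loss ≈ 9727 × 8.536/100 ≈ 830.
Year 1992: gap = -2.2 × (9.32 - 6.09) = -7.106%, loss ≈ 9727 × 7.106/100 ≈ 691.
Year 1993: gap = -2.2 × (9.92 - 6.09) = -8.426%, loss ≈ 9727 × 8.426/100 ≈ 820.
Year 1994: gap = -2.2 × (7.19 - 6.09) = -2.42%, loss ≈ 9727 × 2.42/100 ≈ 235.
Total lost output = 830 + 691 + 820 + 235 = 2576 billion.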